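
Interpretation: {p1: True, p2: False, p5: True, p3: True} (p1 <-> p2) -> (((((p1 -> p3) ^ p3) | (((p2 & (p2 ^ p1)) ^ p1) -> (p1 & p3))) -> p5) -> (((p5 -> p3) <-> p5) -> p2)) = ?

True

p1 <-> p2 = True <-> False = False
p1 -> p3 = True -> True = True
(p1 -> p3) ^ p3 = True ^ True = False
p2 ^ p1 = False ^ True = True
p2 & (p2 ^ p1) = False & True = False
(p2 & (p2 ^ p1)) ^ p1 = False ^ True = True
p1 & p3 = True & True = True
((p2 & (p2 ^ p1)) ^ p1) -> (p1 & p3) = True -> True = True
((p1 -> p3) ^ p3) | (((p2 & (p2 ^ p1)) ^ p1) -> (p1 & p3)) = False | True = True
(((p1 -> p3) ^ p3) | (((p2 & (p2 ^ p1)) ^ p1) -> (p1 & p3))) -> p5 = True -> True = True
p5 -> p3 = True -> True = True
(p5 -> p3) <-> p5 = True <-> True = True
((p5 -> p3) <-> p5) -> p2 = True -> False = False
((((p1 -> p3) ^ p3) | (((p2 & (p2 ^ p1)) ^ p1) -> (p1 & p3))) -> p5) -> (((p5 -> p3) <-> p5) -> p2) = True -> False = False
(p1 <-> p2) -> (((((p1 -> p3) ^ p3) | (((p2 & (p2 ^ p1)) ^ p1) -> (p1 & p3))) -> p5) -> (((p5 -> p3) <-> p5) -> p2)) = False -> False = True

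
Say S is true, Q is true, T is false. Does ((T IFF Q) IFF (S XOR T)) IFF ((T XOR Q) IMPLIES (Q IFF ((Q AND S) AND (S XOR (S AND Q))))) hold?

Substituting S=True, Q=True, T=False:
T IFF Q = False IFF True = False
S XOR T = True XOR False = True
(T IFF Q) IFF (S XOR T) = False IFF True = False
T XOR Q = False XOR True = True
Q AND S = True AND True = True
S AND Q = True AND True = True
S XOR (S AND Q) = True XOR True = False
(Q AND S) AND (S XOR (S AND Q)) = True AND False = False
Q IFF ((Q AND S) AND (S XOR (S AND Q))) = True IFF False = False
(T XOR Q) IMPLIES (Q IFF ((Q AND S) AND (S XOR (S AND Q)))) = True IMPLIES False = False
((T IFF Q) IFF (S XOR T)) IFF ((T XOR Q) IMPLIES (Q IFF ((Q AND S) AND (S XOR (S AND Q))))) = False IFF False = True

True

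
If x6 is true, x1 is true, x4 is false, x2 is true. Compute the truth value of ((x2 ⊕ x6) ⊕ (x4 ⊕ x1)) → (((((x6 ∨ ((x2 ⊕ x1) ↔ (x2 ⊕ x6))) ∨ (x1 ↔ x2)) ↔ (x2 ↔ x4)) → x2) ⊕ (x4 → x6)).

False

x2 ⊕ x6 = True ⊕ True = False
x4 ⊕ x1 = False ⊕ True = True
(x2 ⊕ x6) ⊕ (x4 ⊕ x1) = False ⊕ True = True
x2 ⊕ x1 = True ⊕ True = False
x2 ⊕ x6 = True ⊕ True = False
(x2 ⊕ x1) ↔ (x2 ⊕ x6) = False ↔ False = True
x6 ∨ ((x2 ⊕ x1) ↔ (x2 ⊕ x6)) = True ∨ True = True
x1 ↔ x2 = True ↔ True = True
(x6 ∨ ((x2 ⊕ x1) ↔ (x2 ⊕ x6))) ∨ (x1 ↔ x2) = True ∨ True = True
x2 ↔ x4 = True ↔ False = False
((x6 ∨ ((x2 ⊕ x1) ↔ (x2 ⊕ x6))) ∨ (x1 ↔ x2)) ↔ (x2 ↔ x4) = True ↔ False = False
(((x6 ∨ ((x2 ⊕ x1) ↔ (x2 ⊕ x6))) ∨ (x1 ↔ x2)) ↔ (x2 ↔ x4)) → x2 = False → True = True
x4 → x6 = False → True = True
((((x6 ∨ ((x2 ⊕ x1) ↔ (x2 ⊕ x6))) ∨ (x1 ↔ x2)) ↔ (x2 ↔ x4)) → x2) ⊕ (x4 → x6) = True ⊕ True = False
((x2 ⊕ x6) ⊕ (x4 ⊕ x1)) → (((((x6 ∨ ((x2 ⊕ x1) ↔ (x2 ⊕ x6))) ∨ (x1 ↔ x2)) ↔ (x2 ↔ x4)) → x2) ⊕ (x4 → x6)) = True → False = False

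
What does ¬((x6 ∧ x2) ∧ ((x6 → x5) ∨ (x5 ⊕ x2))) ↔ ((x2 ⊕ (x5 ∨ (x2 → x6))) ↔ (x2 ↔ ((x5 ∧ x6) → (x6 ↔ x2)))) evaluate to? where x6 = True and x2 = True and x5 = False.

x6 ∧ x2 = True ∧ True = True
x6 → x5 = True → False = False
x5 ⊕ x2 = False ⊕ True = True
(x6 → x5) ∨ (x5 ⊕ x2) = False ∨ True = True
(x6 ∧ x2) ∧ ((x6 → x5) ∨ (x5 ⊕ x2)) = True ∧ True = True
¬((x6 ∧ x2) ∧ ((x6 → x5) ∨ (x5 ⊕ x2))) = ¬True = False
x2 → x6 = True → True = True
x5 ∨ (x2 → x6) = False ∨ True = True
x2 ⊕ (x5 ∨ (x2 → x6)) = True ⊕ True = False
x5 ∧ x6 = False ∧ True = False
x6 ↔ x2 = True ↔ True = True
(x5 ∧ x6) → (x6 ↔ x2) = False → True = True
x2 ↔ ((x5 ∧ x6) → (x6 ↔ x2)) = True ↔ True = True
(x2 ⊕ (x5 ∨ (x2 → x6))) ↔ (x2 ↔ ((x5 ∧ x6) → (x6 ↔ x2))) = False ↔ True = False
¬((x6 ∧ x2) ∧ ((x6 → x5) ∨ (x5 ⊕ x2))) ↔ ((x2 ⊕ (x5 ∨ (x2 → x6))) ↔ (x2 ↔ ((x5 ∧ x6) → (x6 ↔ x2)))) = False ↔ False = True

True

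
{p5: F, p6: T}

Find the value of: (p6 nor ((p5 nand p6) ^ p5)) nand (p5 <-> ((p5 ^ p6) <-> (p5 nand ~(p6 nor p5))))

T

p5 nand p6 = F nand T = T
(p5 nand p6) ^ p5 = T ^ F = T
p6 nor ((p5 nand p6) ^ p5) = T nor T = F
p5 ^ p6 = F ^ T = T
p6 nor p5 = T nor F = F
~(p6 nor p5) = ~F = T
p5 nand ~(p6 nor p5) = F nand T = T
(p5 ^ p6) <-> (p5 nand ~(p6 nor p5)) = T <-> T = T
p5 <-> ((p5 ^ p6) <-> (p5 nand ~(p6 nor p5))) = F <-> T = F
(p6 nor ((p5 nand p6) ^ p5)) nand (p5 <-> ((p5 ^ p6) <-> (p5 nand ~(p6 nor p5)))) = F nand F = T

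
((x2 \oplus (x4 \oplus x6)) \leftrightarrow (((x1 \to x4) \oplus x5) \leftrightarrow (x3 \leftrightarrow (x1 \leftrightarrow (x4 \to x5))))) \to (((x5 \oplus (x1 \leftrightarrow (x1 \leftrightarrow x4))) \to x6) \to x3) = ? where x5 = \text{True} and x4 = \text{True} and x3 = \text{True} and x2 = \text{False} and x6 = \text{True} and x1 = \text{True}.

\text{True}

Substituting x5=\text{True}, x4=\text{True}, x3=\text{True}, x2=\text{False}, x6=\text{True}, x1=\text{True}:
x4 \oplus x6 = \text{True} \oplus \text{True} = \text{False}
x2 \oplus (x4 \oplus x6) = \text{False} \oplus \text{False} = \text{False}
x1 \to x4 = \text{True} \to \text{True} = \text{True}
(x1 \to x4) \oplus x5 = \text{True} \oplus \text{True} = \text{False}
x4 \to x5 = \text{True} \to \text{True} = \text{True}
x1 \leftrightarrow (x4 \to x5) = \text{True} \leftrightarrow \text{True} = \text{True}
x3 \leftrightarrow (x1 \leftrightarrow (x4 \to x5)) = \text{True} \leftrightarrow \text{True} = \text{True}
((x1 \to x4) \oplus x5) \leftrightarrow (x3 \leftrightarrow (x1 \leftrightarrow (x4 \to x5))) = \text{False} \leftrightarrow \text{True} = \text{False}
(x2 \oplus (x4 \oplus x6)) \leftrightarrow (((x1 \to x4) \oplus x5) \leftrightarrow (x3 \leftrightarrow (x1 \leftrightarrow (x4 \to x5)))) = \text{False} \leftrightarrow \text{False} = \text{True}
x1 \leftrightarrow x4 = \text{True} \leftrightarrow \text{True} = \text{True}
x1 \leftrightarrow (x1 \leftrightarrow x4) = \text{True} \leftrightarrow \text{True} = \text{True}
x5 \oplus (x1 \leftrightarrow (x1 \leftrightarrow x4)) = \text{True} \oplus \text{True} = \text{False}
(x5 \oplus (x1 \leftrightarrow (x1 \leftrightarrow x4))) \to x6 = \text{False} \to \text{True} = \text{True}
((x5 \oplus (x1 \leftrightarrow (x1 \leftrightarrow x4))) \to x6) \to x3 = \text{True} \to \text{True} = \text{True}
((x2 \oplus (x4 \oplus x6)) \leftrightarrow (((x1 \to x4) \oplus x5) \leftrightarrow (x3 \leftrightarrow (x1 \leftrightarrow (x4 \to x5))))) \to (((x5 \oplus (x1 \leftrightarrow (x1 \leftrightarrow x4))) \to x6) \to x3) = \text{True} \to \text{True} = \text{True}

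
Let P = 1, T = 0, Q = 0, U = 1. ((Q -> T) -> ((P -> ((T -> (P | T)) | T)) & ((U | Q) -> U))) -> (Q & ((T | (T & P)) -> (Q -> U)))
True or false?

0

Substituting P=1, T=0, Q=0, U=1:
Q -> T = 0 -> 0 = 1
P | T = 1 | 0 = 1
T -> (P | T) = 0 -> 1 = 1
(T -> (P | T)) | T = 1 | 0 = 1
P -> ((T -> (P | T)) | T) = 1 -> 1 = 1
U | Q = 1 | 0 = 1
(U | Q) -> U = 1 -> 1 = 1
(P -> ((T -> (P | T)) | T)) & ((U | Q) -> U) = 1 & 1 = 1
(Q -> T) -> ((P -> ((T -> (P | T)) | T)) & ((U | Q) -> U)) = 1 -> 1 = 1
T & P = 0 & 1 = 0
T | (T & P) = 0 | 0 = 0
Q -> U = 0 -> 1 = 1
(T | (T & P)) -> (Q -> U) = 0 -> 1 = 1
Q & ((T | (T & P)) -> (Q -> U)) = 0 & 1 = 0
((Q -> T) -> ((P -> ((T -> (P | T)) | T)) & ((U | Q) -> U))) -> (Q & ((T | (T & P)) -> (Q -> U))) = 1 -> 0 = 0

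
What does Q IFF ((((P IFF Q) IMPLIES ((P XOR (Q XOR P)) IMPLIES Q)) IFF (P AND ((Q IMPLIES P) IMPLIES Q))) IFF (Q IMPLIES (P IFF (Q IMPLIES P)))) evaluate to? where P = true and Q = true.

true

P IFF Q = true IFF true = true
Q XOR P = true XOR true = false
P XOR (Q XOR P) = true XOR false = true
(P XOR (Q XOR P)) IMPLIES Q = true IMPLIES true = true
(P IFF Q) IMPLIES ((P XOR (Q XOR P)) IMPLIES Q) = true IMPLIES true = true
Q IMPLIES P = true IMPLIES true = true
(Q IMPLIES P) IMPLIES Q = true IMPLIES true = true
P AND ((Q IMPLIES P) IMPLIES Q) = true AND true = true
((P IFF Q) IMPLIES ((P XOR (Q XOR P)) IMPLIES Q)) IFF (P AND ((Q IMPLIES P) IMPLIES Q)) = true IFF true = true
Q IMPLIES P = true IMPLIES true = true
P IFF (Q IMPLIES P) = true IFF true = true
Q IMPLIES (P IFF (Q IMPLIES P)) = true IMPLIES true = true
(((P IFF Q) IMPLIES ((P XOR (Q XOR P)) IMPLIES Q)) IFF (P AND ((Q IMPLIES P) IMPLIES Q))) IFF (Q IMPLIES (P IFF (Q IMPLIES P))) = true IFF true = true
Q IFF ((((P IFF Q) IMPLIES ((P XOR (Q XOR P)) IMPLIES Q)) IFF (P AND ((Q IMPLIES P) IMPLIES Q))) IFF (Q IMPLIES (P IFF (Q IMPLIES P)))) = true IFF true = true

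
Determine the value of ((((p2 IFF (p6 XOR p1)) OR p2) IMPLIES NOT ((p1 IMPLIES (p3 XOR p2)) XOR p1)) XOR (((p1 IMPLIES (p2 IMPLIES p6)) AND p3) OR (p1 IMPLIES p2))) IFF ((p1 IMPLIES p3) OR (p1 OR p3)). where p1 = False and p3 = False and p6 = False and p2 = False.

p6 XOR p1 = False XOR False = False
p2 IFF (p6 XOR p1) = False IFF False = True
(p2 IFF (p6 XOR p1)) OR p2 = True OR False = True
p3 XOR p2 = False XOR False = False
p1 IMPLIES (p3 XOR p2) = False IMPLIES False = True
(p1 IMPLIES (p3 XOR p2)) XOR p1 = True XOR False = True
NOT ((p1 IMPLIES (p3 XOR p2)) XOR p1) = NOT True = False
((p2 IFF (p6 XOR p1)) OR p2) IMPLIES NOT ((p1 IMPLIES (p3 XOR p2)) XOR p1) = True IMPLIES False = False
p2 IMPLIES p6 = False IMPLIES False = True
p1 IMPLIES (p2 IMPLIES p6) = False IMPLIES True = True
(p1 IMPLIES (p2 IMPLIES p6)) AND p3 = True AND False = False
p1 IMPLIES p2 = False IMPLIES False = True
((p1 IMPLIES (p2 IMPLIES p6)) AND p3) OR (p1 IMPLIES p2) = False OR True = True
(((p2 IFF (p6 XOR p1)) OR p2) IMPLIES NOT ((p1 IMPLIES (p3 XOR p2)) XOR p1)) XOR (((p1 IMPLIES (p2 IMPLIES p6)) AND p3) OR (p1 IMPLIES p2)) = False XOR True = True
p1 IMPLIES p3 = False IMPLIES False = True
p1 OR p3 = False OR False = False
(p1 IMPLIES p3) OR (p1 OR p3) = True OR False = True
((((p2 IFF (p6 XOR p1)) OR p2) IMPLIES NOT ((p1 IMPLIES (p3 XOR p2)) XOR p1)) XOR (((p1 IMPLIES (p2 IMPLIES p6)) AND p3) OR (p1 IMPLIES p2))) IFF ((p1 IMPLIES p3) OR (p1 OR p3)) = True IFF True = True

True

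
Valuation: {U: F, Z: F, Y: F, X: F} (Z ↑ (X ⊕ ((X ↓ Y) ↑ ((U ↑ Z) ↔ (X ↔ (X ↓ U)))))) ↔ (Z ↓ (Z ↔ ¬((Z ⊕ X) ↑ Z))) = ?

F

Substituting U=F, Z=F, Y=F, X=F:
X ↓ Y = F ↓ F = T
U ↑ Z = F ↑ F = T
X ↓ U = F ↓ F = T
X ↔ (X ↓ U) = F ↔ T = F
(U ↑ Z) ↔ (X ↔ (X ↓ U)) = T ↔ F = F
(X ↓ Y) ↑ ((U ↑ Z) ↔ (X ↔ (X ↓ U))) = T ↑ F = T
X ⊕ ((X ↓ Y) ↑ ((U ↑ Z) ↔ (X ↔ (X ↓ U)))) = F ⊕ T = T
Z ↑ (X ⊕ ((X ↓ Y) ↑ ((U ↑ Z) ↔ (X ↔ (X ↓ U))))) = F ↑ T = T
Z ⊕ X = F ⊕ F = F
(Z ⊕ X) ↑ Z = F ↑ F = T
¬((Z ⊕ X) ↑ Z) = ¬T = F
Z ↔ ¬((Z ⊕ X) ↑ Z) = F ↔ F = T
Z ↓ (Z ↔ ¬((Z ⊕ X) ↑ Z)) = F ↓ T = F
(Z ↑ (X ⊕ ((X ↓ Y) ↑ ((U ↑ Z) ↔ (X ↔ (X ↓ U)))))) ↔ (Z ↓ (Z ↔ ¬((Z ⊕ X) ↑ Z))) = T ↔ F = F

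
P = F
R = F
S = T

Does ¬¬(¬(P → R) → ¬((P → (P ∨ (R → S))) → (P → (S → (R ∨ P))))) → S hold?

T

P → R = F → F = T
¬(P → R) = ¬T = F
R → S = F → T = T
P ∨ (R → S) = F ∨ T = T
P → (P ∨ (R → S)) = F → T = T
R ∨ P = F ∨ F = F
S → (R ∨ P) = T → F = F
P → (S → (R ∨ P)) = F → F = T
(P → (P ∨ (R → S))) → (P → (S → (R ∨ P))) = T → T = T
¬((P → (P ∨ (R → S))) → (P → (S → (R ∨ P)))) = ¬T = F
¬(P → R) → ¬((P → (P ∨ (R → S))) → (P → (S → (R ∨ P)))) = F → F = T
¬(¬(P → R) → ¬((P → (P ∨ (R → S))) → (P → (S → (R ∨ P))))) = ¬T = F
¬¬(¬(P → R) → ¬((P → (P ∨ (R → S))) → (P → (S → (R ∨ P))))) = ¬F = T
¬¬(¬(P → R) → ¬((P → (P ∨ (R → S))) → (P → (S → (R ∨ P))))) → S = T → T = T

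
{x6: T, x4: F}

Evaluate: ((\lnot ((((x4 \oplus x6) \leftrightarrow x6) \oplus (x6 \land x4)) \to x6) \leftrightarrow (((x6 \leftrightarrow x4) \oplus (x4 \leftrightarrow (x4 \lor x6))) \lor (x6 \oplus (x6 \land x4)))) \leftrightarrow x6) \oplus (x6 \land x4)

F

x4 \oplus x6 = F \oplus T = T
(x4 \oplus x6) \leftrightarrow x6 = T \leftrightarrow T = T
x6 \land x4 = T \land F = F
((x4 \oplus x6) \leftrightarrow x6) \oplus (x6 \land x4) = T \oplus F = T
(((x4 \oplus x6) \leftrightarrow x6) \oplus (x6 \land x4)) \to x6 = T \to T = T
\lnot ((((x4 \oplus x6) \leftrightarrow x6) \oplus (x6 \land x4)) \to x6) = \lnot T = F
x6 \leftrightarrow x4 = T \leftrightarrow F = F
x4 \lor x6 = F \lor T = T
x4 \leftrightarrow (x4 \lor x6) = F \leftrightarrow T = F
(x6 \leftrightarrow x4) \oplus (x4 \leftrightarrow (x4 \lor x6)) = F \oplus F = F
x6 \land x4 = T \land F = F
x6 \oplus (x6 \land x4) = T \oplus F = T
((x6 \leftrightarrow x4) \oplus (x4 \leftrightarrow (x4 \lor x6))) \lor (x6 \oplus (x6 \land x4)) = F \lor T = T
\lnot ((((x4 \oplus x6) \leftrightarrow x6) \oplus (x6 \land x4)) \to x6) \leftrightarrow (((x6 \leftrightarrow x4) \oplus (x4 \leftrightarrow (x4 \lor x6))) \lor (x6 \oplus (x6 \land x4))) = F \leftrightarrow T = F
(\lnot ((((x4 \oplus x6) \leftrightarrow x6) \oplus (x6 \land x4)) \to x6) \leftrightarrow (((x6 \leftrightarrow x4) \oplus (x4 \leftrightarrow (x4 \lor x6))) \lor (x6 \oplus (x6 \land x4)))) \leftrightarrow x6 = F \leftrightarrow T = F
x6 \land x4 = T \land F = F
((\lnot ((((x4 \oplus x6) \leftrightarrow x6) \oplus (x6 \land x4)) \to x6) \leftrightarrow (((x6 \leftrightarrow x4) \oplus (x4 \leftrightarrow (x4 \lor x6))) \lor (x6 \oplus (x6 \land x4)))) \leftrightarrow x6) \oplus (x6 \land x4) = F \oplus F = F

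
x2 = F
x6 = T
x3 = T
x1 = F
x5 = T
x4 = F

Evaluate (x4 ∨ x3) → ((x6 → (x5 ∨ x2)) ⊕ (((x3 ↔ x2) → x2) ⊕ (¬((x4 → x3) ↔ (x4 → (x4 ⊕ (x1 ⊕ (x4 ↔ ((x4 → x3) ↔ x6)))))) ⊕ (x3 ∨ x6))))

x4 ∨ x3 = F ∨ T = T
x5 ∨ x2 = T ∨ F = T
x6 → (x5 ∨ x2) = T → T = T
x3 ↔ x2 = T ↔ F = F
(x3 ↔ x2) → x2 = F → F = T
x4 → x3 = F → T = T
x4 → x3 = F → T = T
(x4 → x3) ↔ x6 = T ↔ T = T
x4 ↔ ((x4 → x3) ↔ x6) = F ↔ T = F
x1 ⊕ (x4 ↔ ((x4 → x3) ↔ x6)) = F ⊕ F = F
x4 ⊕ (x1 ⊕ (x4 ↔ ((x4 → x3) ↔ x6))) = F ⊕ F = F
x4 → (x4 ⊕ (x1 ⊕ (x4 ↔ ((x4 → x3) ↔ x6)))) = F → F = T
(x4 → x3) ↔ (x4 → (x4 ⊕ (x1 ⊕ (x4 ↔ ((x4 → x3) ↔ x6))))) = T ↔ T = T
¬((x4 → x3) ↔ (x4 → (x4 ⊕ (x1 ⊕ (x4 ↔ ((x4 → x3) ↔ x6)))))) = ¬T = F
x3 ∨ x6 = T ∨ T = T
¬((x4 → x3) ↔ (x4 → (x4 ⊕ (x1 ⊕ (x4 ↔ ((x4 → x3) ↔ x6)))))) ⊕ (x3 ∨ x6) = F ⊕ T = T
((x3 ↔ x2) → x2) ⊕ (¬((x4 → x3) ↔ (x4 → (x4 ⊕ (x1 ⊕ (x4 ↔ ((x4 → x3) ↔ x6)))))) ⊕ (x3 ∨ x6)) = T ⊕ T = F
(x6 → (x5 ∨ x2)) ⊕ (((x3 ↔ x2) → x2) ⊕ (¬((x4 → x3) ↔ (x4 → (x4 ⊕ (x1 ⊕ (x4 ↔ ((x4 → x3) ↔ x6)))))) ⊕ (x3 ∨ x6))) = T ⊕ F = T
(x4 ∨ x3) → ((x6 → (x5 ∨ x2)) ⊕ (((x3 ↔ x2) → x2) ⊕ (¬((x4 → x3) ↔ (x4 → (x4 ⊕ (x1 ⊕ (x4 ↔ ((x4 → x3) ↔ x6)))))) ⊕ (x3 ∨ x6)))) = T → T = T

T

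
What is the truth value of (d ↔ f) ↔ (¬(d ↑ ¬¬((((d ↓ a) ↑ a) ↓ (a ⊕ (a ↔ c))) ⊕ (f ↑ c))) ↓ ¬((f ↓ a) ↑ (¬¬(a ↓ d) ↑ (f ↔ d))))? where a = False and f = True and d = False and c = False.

Substituting a=False, f=True, d=False, c=False:
d ↔ f = False ↔ True = False
d ↓ a = False ↓ False = True
(d ↓ a) ↑ a = True ↑ False = True
a ↔ c = False ↔ False = True
a ⊕ (a ↔ c) = False ⊕ True = True
((d ↓ a) ↑ a) ↓ (a ⊕ (a ↔ c)) = True ↓ True = False
f ↑ c = True ↑ False = True
(((d ↓ a) ↑ a) ↓ (a ⊕ (a ↔ c))) ⊕ (f ↑ c) = False ⊕ True = True
¬((((d ↓ a) ↑ a) ↓ (a ⊕ (a ↔ c))) ⊕ (f ↑ c)) = ¬True = False
¬¬((((d ↓ a) ↑ a) ↓ (a ⊕ (a ↔ c))) ⊕ (f ↑ c)) = ¬False = True
d ↑ ¬¬((((d ↓ a) ↑ a) ↓ (a ⊕ (a ↔ c))) ⊕ (f ↑ c)) = False ↑ True = True
¬(d ↑ ¬¬((((d ↓ a) ↑ a) ↓ (a ⊕ (a ↔ c))) ⊕ (f ↑ c))) = ¬True = False
f ↓ a = True ↓ False = False
a ↓ d = False ↓ False = True
¬(a ↓ d) = ¬True = False
¬¬(a ↓ d) = ¬False = True
f ↔ d = True ↔ False = False
¬¬(a ↓ d) ↑ (f ↔ d) = True ↑ False = True
(f ↓ a) ↑ (¬¬(a ↓ d) ↑ (f ↔ d)) = False ↑ True = True
¬((f ↓ a) ↑ (¬¬(a ↓ d) ↑ (f ↔ d))) = ¬True = False
¬(d ↑ ¬¬((((d ↓ a) ↑ a) ↓ (a ⊕ (a ↔ c))) ⊕ (f ↑ c))) ↓ ¬((f ↓ a) ↑ (¬¬(a ↓ d) ↑ (f ↔ d))) = False ↓ False = True
(d ↔ f) ↔ (¬(d ↑ ¬¬((((d ↓ a) ↑ a) ↓ (a ⊕ (a ↔ c))) ⊕ (f ↑ c))) ↓ ¬((f ↓ a) ↑ (¬¬(a ↓ d) ↑ (f ↔ d)))) = False ↔ True = False

False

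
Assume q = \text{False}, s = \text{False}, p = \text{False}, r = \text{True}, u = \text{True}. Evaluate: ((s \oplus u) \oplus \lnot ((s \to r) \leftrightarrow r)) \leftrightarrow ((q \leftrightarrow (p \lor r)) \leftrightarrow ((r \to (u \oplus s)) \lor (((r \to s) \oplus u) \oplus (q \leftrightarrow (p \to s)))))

s \oplus u = \text{False} \oplus \text{True} = \text{True}
s \to r = \text{False} \to \text{True} = \text{True}
(s \to r) \leftrightarrow r = \text{True} \leftrightarrow \text{True} = \text{True}
\lnot ((s \to r) \leftrightarrow r) = \lnot \text{True} = \text{False}
(s \oplus u) \oplus \lnot ((s \to r) \leftrightarrow r) = \text{True} \oplus \text{False} = \text{True}
p \lor r = \text{False} \lor \text{True} = \text{True}
q \leftrightarrow (p \lor r) = \text{False} \leftrightarrow \text{True} = \text{False}
u \oplus s = \text{True} \oplus \text{False} = \text{True}
r \to (u \oplus s) = \text{True} \to \text{True} = \text{True}
r \to s = \text{True} \to \text{False} = \text{False}
(r \to s) \oplus u = \text{False} \oplus \text{True} = \text{True}
p \to s = \text{False} \to \text{False} = \text{True}
q \leftrightarrow (p \to s) = \text{False} \leftrightarrow \text{True} = \text{False}
((r \to s) \oplus u) \oplus (q \leftrightarrow (p \to s)) = \text{True} \oplus \text{False} = \text{True}
(r \to (u \oplus s)) \lor (((r \to s) \oplus u) \oplus (q \leftrightarrow (p \to s))) = \text{True} \lor \text{True} = \text{True}
(q \leftrightarrow (p \lor r)) \leftrightarrow ((r \to (u \oplus s)) \lor (((r \to s) \oplus u) \oplus (q \leftrightarrow (p \to s)))) = \text{False} \leftrightarrow \text{True} = \text{False}
((s \oplus u) \oplus \lnot ((s \to r) \leftrightarrow r)) \leftrightarrow ((q \leftrightarrow (p \lor r)) \leftrightarrow ((r \to (u \oplus s)) \lor (((r \to s) \oplus u) \oplus (q \leftrightarrow (p \to s))))) = \text{True} \leftrightarrow \text{False} = \text{False}

\text{False}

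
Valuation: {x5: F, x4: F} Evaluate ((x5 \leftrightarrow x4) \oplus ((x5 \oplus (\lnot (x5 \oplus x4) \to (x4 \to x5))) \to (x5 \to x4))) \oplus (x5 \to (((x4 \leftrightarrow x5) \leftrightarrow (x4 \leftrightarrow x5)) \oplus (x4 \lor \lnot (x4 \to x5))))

Substituting x5=F, x4=F:
x5 \leftrightarrow x4 = F \leftrightarrow F = T
x5 \oplus x4 = F \oplus F = F
\lnot (x5 \oplus x4) = \lnot F = T
x4 \to x5 = F \to F = T
\lnot (x5 \oplus x4) \to (x4 \to x5) = T \to T = T
x5 \oplus (\lnot (x5 \oplus x4) \to (x4 \to x5)) = F \oplus T = T
x5 \to x4 = F \to F = T
(x5 \oplus (\lnot (x5 \oplus x4) \to (x4 \to x5))) \to (x5 \to x4) = T \to T = T
(x5 \leftrightarrow x4) \oplus ((x5 \oplus (\lnot (x5 \oplus x4) \to (x4 \to x5))) \to (x5 \to x4)) = T \oplus T = F
x4 \leftrightarrow x5 = F \leftrightarrow F = T
x4 \leftrightarrow x5 = F \leftrightarrow F = T
(x4 \leftrightarrow x5) \leftrightarrow (x4 \leftrightarrow x5) = T \leftrightarrow T = T
x4 \to x5 = F \to F = T
\lnot (x4 \to x5) = \lnot T = F
x4 \lor \lnot (x4 \to x5) = F \lor F = F
((x4 \leftrightarrow x5) \leftrightarrow (x4 \leftrightarrow x5)) \oplus (x4 \lor \lnot (x4 \to x5)) = T \oplus F = T
x5 \to (((x4 \leftrightarrow x5) \leftrightarrow (x4 \leftrightarrow x5)) \oplus (x4 \lor \lnot (x4 \to x5))) = F \to T = T
((x5 \leftrightarrow x4) \oplus ((x5 \oplus (\lnot (x5 \oplus x4) \to (x4 \to x5))) \to (x5 \to x4))) \oplus (x5 \to (((x4 \leftrightarrow x5) \leftrightarrow (x4 \leftrightarrow x5)) \oplus (x4 \lor \lnot (x4 \to x5)))) = F \oplus T = T

T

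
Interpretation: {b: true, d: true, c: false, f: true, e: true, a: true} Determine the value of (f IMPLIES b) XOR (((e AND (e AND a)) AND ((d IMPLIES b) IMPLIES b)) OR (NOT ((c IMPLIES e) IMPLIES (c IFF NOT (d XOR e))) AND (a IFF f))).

false

Substituting b=true, d=true, c=false, f=true, e=true, a=true:
f IMPLIES b = true IMPLIES true = true
e AND a = true AND true = true
e AND (e AND a) = true AND true = true
d IMPLIES b = true IMPLIES true = true
(d IMPLIES b) IMPLIES b = true IMPLIES true = true
(e AND (e AND a)) AND ((d IMPLIES b) IMPLIES b) = true AND true = true
c IMPLIES e = false IMPLIES true = true
d XOR e = true XOR true = false
NOT (d XOR e) = NOT false = true
c IFF NOT (d XOR e) = false IFF true = false
(c IMPLIES e) IMPLIES (c IFF NOT (d XOR e)) = true IMPLIES false = false
NOT ((c IMPLIES e) IMPLIES (c IFF NOT (d XOR e))) = NOT false = true
a IFF f = true IFF true = true
NOT ((c IMPLIES e) IMPLIES (c IFF NOT (d XOR e))) AND (a IFF f) = true AND true = true
((e AND (e AND a)) AND ((d IMPLIES b) IMPLIES b)) OR (NOT ((c IMPLIES e) IMPLIES (c IFF NOT (d XOR e))) AND (a IFF f)) = true OR true = true
(f IMPLIES b) XOR (((e AND (e AND a)) AND ((d IMPLIES b) IMPLIES b)) OR (NOT ((c IMPLIES e) IMPLIES (c IFF NOT (d XOR e))) AND (a IFF f))) = true XOR true = false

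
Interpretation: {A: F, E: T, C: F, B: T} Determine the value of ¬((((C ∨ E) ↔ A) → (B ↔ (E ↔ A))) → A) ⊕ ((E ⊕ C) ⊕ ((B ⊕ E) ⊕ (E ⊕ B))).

F

C ∨ E = F ∨ T = T
(C ∨ E) ↔ A = T ↔ F = F
E ↔ A = T ↔ F = F
B ↔ (E ↔ A) = T ↔ F = F
((C ∨ E) ↔ A) → (B ↔ (E ↔ A)) = F → F = T
(((C ∨ E) ↔ A) → (B ↔ (E ↔ A))) → A = T → F = F
¬((((C ∨ E) ↔ A) → (B ↔ (E ↔ A))) → A) = ¬F = T
E ⊕ C = T ⊕ F = T
B ⊕ E = T ⊕ T = F
E ⊕ B = T ⊕ T = F
(B ⊕ E) ⊕ (E ⊕ B) = F ⊕ F = F
(E ⊕ C) ⊕ ((B ⊕ E) ⊕ (E ⊕ B)) = T ⊕ F = T
¬((((C ∨ E) ↔ A) → (B ↔ (E ↔ A))) → A) ⊕ ((E ⊕ C) ⊕ ((B ⊕ E) ⊕ (E ⊕ B))) = T ⊕ T = F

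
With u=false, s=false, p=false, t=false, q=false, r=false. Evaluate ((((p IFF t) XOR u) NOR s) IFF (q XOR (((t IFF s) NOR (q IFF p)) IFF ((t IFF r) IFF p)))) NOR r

p IFF t = false IFF false = true
(p IFF t) XOR u = true XOR false = true
((p IFF t) XOR u) NOR s = true NOR false = false
t IFF s = false IFF false = true
q IFF p = false IFF false = true
(t IFF s) NOR (q IFF p) = true NOR true = false
t IFF r = false IFF false = true
(t IFF r) IFF p = true IFF false = false
((t IFF s) NOR (q IFF p)) IFF ((t IFF r) IFF p) = false IFF false = true
q XOR (((t IFF s) NOR (q IFF p)) IFF ((t IFF r) IFF p)) = false XOR true = true
(((p IFF t) XOR u) NOR s) IFF (q XOR (((t IFF s) NOR (q IFF p)) IFF ((t IFF r) IFF p))) = false IFF true = false
((((p IFF t) XOR u) NOR s) IFF (q XOR (((t IFF s) NOR (q IFF p)) IFF ((t IFF r) IFF p)))) NOR r = false NOR false = true

true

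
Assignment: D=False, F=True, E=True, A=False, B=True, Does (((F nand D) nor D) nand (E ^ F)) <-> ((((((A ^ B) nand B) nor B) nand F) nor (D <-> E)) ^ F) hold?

True

F nand D = True nand False = True
(F nand D) nor D = True nor False = False
E ^ F = True ^ True = False
((F nand D) nor D) nand (E ^ F) = False nand False = True
A ^ B = False ^ True = True
(A ^ B) nand B = True nand True = False
((A ^ B) nand B) nor B = False nor True = False
(((A ^ B) nand B) nor B) nand F = False nand True = True
D <-> E = False <-> True = False
((((A ^ B) nand B) nor B) nand F) nor (D <-> E) = True nor False = False
(((((A ^ B) nand B) nor B) nand F) nor (D <-> E)) ^ F = False ^ True = True
(((F nand D) nor D) nand (E ^ F)) <-> ((((((A ^ B) nand B) nor B) nand F) nor (D <-> E)) ^ F) = True <-> True = True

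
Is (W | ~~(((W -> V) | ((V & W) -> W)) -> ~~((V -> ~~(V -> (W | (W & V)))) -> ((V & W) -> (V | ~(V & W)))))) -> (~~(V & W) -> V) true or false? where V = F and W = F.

W -> V = F -> F = T
V & W = F & F = F
(V & W) -> W = F -> F = T
(W -> V) | ((V & W) -> W) = T | T = T
W & V = F & F = F
W | (W & V) = F | F = F
V -> (W | (W & V)) = F -> F = T
~(V -> (W | (W & V))) = ~T = F
~~(V -> (W | (W & V))) = ~F = T
V -> ~~(V -> (W | (W & V))) = F -> T = T
V & W = F & F = F
V & W = F & F = F
~(V & W) = ~F = T
V | ~(V & W) = F | T = T
(V & W) -> (V | ~(V & W)) = F -> T = T
(V -> ~~(V -> (W | (W & V)))) -> ((V & W) -> (V | ~(V & W))) = T -> T = T
~((V -> ~~(V -> (W | (W & V)))) -> ((V & W) -> (V | ~(V & W)))) = ~T = F
~~((V -> ~~(V -> (W | (W & V)))) -> ((V & W) -> (V | ~(V & W)))) = ~F = T
((W -> V) | ((V & W) -> W)) -> ~~((V -> ~~(V -> (W | (W & V)))) -> ((V & W) -> (V | ~(V & W)))) = T -> T = T
~(((W -> V) | ((V & W) -> W)) -> ~~((V -> ~~(V -> (W | (W & V)))) -> ((V & W) -> (V | ~(V & W))))) = ~T = F
~~(((W -> V) | ((V & W) -> W)) -> ~~((V -> ~~(V -> (W | (W & V)))) -> ((V & W) -> (V | ~(V & W))))) = ~F = T
W | ~~(((W -> V) | ((V & W) -> W)) -> ~~((V -> ~~(V -> (W | (W & V)))) -> ((V & W) -> (V | ~(V & W))))) = F | T = T
V & W = F & F = F
~(V & W) = ~F = T
~~(V & W) = ~T = F
~~(V & W) -> V = F -> F = T
(W | ~~(((W -> V) | ((V & W) -> W)) -> ~~((V -> ~~(V -> (W | (W & V)))) -> ((V & W) -> (V | ~(V & W)))))) -> (~~(V & W) -> V) = T -> T = T

T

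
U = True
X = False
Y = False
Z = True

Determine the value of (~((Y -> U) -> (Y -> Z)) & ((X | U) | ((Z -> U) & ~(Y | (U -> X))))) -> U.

Substituting U=True, X=False, Y=False, Z=True:
Y -> U = False -> True = True
Y -> Z = False -> True = True
(Y -> U) -> (Y -> Z) = True -> True = True
~((Y -> U) -> (Y -> Z)) = ~True = False
X | U = False | True = True
Z -> U = True -> True = True
U -> X = True -> False = False
Y | (U -> X) = False | False = False
~(Y | (U -> X)) = ~False = True
(Z -> U) & ~(Y | (U -> X)) = True & True = True
(X | U) | ((Z -> U) & ~(Y | (U -> X))) = True | True = True
~((Y -> U) -> (Y -> Z)) & ((X | U) | ((Z -> U) & ~(Y | (U -> X)))) = False & True = False
(~((Y -> U) -> (Y -> Z)) & ((X | U) | ((Z -> U) & ~(Y | (U -> X))))) -> U = False -> True = True

True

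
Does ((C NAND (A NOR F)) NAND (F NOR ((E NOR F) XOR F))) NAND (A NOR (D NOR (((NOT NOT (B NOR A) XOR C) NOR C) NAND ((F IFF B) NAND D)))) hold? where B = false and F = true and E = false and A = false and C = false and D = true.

false

Substituting B=false, F=true, E=false, A=false, C=false, D=true:
A NOR F = false NOR true = false
C NAND (A NOR F) = false NAND false = true
E NOR F = false NOR true = false
(E NOR F) XOR F = false XOR true = true
F NOR ((E NOR F) XOR F) = true NOR true = false
(C NAND (A NOR F)) NAND (F NOR ((E NOR F) XOR F)) = true NAND false = true
B NOR A = false NOR false = true
NOT (B NOR A) = NOT true = false
NOT NOT (B NOR A) = NOT false = true
NOT NOT (B NOR A) XOR C = true XOR false = true
(NOT NOT (B NOR A) XOR C) NOR C = true NOR false = false
F IFF B = true IFF false = false
(F IFF B) NAND D = false NAND true = true
((NOT NOT (B NOR A) XOR C) NOR C) NAND ((F IFF B) NAND D) = false NAND true = true
D NOR (((NOT NOT (B NOR A) XOR C) NOR C) NAND ((F IFF B) NAND D)) = true NOR true = false
A NOR (D NOR (((NOT NOT (B NOR A) XOR C) NOR C) NAND ((F IFF B) NAND D))) = false NOR false = true
((C NAND (A NOR F)) NAND (F NOR ((E NOR F) XOR F))) NAND (A NOR (D NOR (((NOT NOT (B NOR A) XOR C) NOR C) NAND ((F IFF B) NAND D)))) = true NAND true = false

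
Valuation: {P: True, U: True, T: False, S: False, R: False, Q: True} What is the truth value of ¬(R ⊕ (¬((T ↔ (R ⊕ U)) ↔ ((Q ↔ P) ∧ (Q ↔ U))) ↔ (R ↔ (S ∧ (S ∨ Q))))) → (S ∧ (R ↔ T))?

True

Substituting P=True, U=True, T=False, S=False, R=False, Q=True:
R ⊕ U = False ⊕ True = True
T ↔ (R ⊕ U) = False ↔ True = False
Q ↔ P = True ↔ True = True
Q ↔ U = True ↔ True = True
(Q ↔ P) ∧ (Q ↔ U) = True ∧ True = True
(T ↔ (R ⊕ U)) ↔ ((Q ↔ P) ∧ (Q ↔ U)) = False ↔ True = False
¬((T ↔ (R ⊕ U)) ↔ ((Q ↔ P) ∧ (Q ↔ U))) = ¬False = True
S ∨ Q = False ∨ True = True
S ∧ (S ∨ Q) = False ∧ True = False
R ↔ (S ∧ (S ∨ Q)) = False ↔ False = True
¬((T ↔ (R ⊕ U)) ↔ ((Q ↔ P) ∧ (Q ↔ U))) ↔ (R ↔ (S ∧ (S ∨ Q))) = True ↔ True = True
R ⊕ (¬((T ↔ (R ⊕ U)) ↔ ((Q ↔ P) ∧ (Q ↔ U))) ↔ (R ↔ (S ∧ (S ∨ Q)))) = False ⊕ True = True
¬(R ⊕ (¬((T ↔ (R ⊕ U)) ↔ ((Q ↔ P) ∧ (Q ↔ U))) ↔ (R ↔ (S ∧ (S ∨ Q))))) = ¬True = False
R ↔ T = False ↔ False = True
S ∧ (R ↔ T) = False ∧ True = False
¬(R ⊕ (¬((T ↔ (R ⊕ U)) ↔ ((Q ↔ P) ∧ (Q ↔ U))) ↔ (R ↔ (S ∧ (S ∨ Q))))) → (S ∧ (R ↔ T)) = False → False = True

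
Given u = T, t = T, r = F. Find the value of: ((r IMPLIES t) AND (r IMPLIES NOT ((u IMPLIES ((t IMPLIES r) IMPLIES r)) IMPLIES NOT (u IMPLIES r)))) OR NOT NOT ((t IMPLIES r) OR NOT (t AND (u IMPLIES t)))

T

r IMPLIES t = F IMPLIES T = T
t IMPLIES r = T IMPLIES F = F
(t IMPLIES r) IMPLIES r = F IMPLIES F = T
u IMPLIES ((t IMPLIES r) IMPLIES r) = T IMPLIES T = T
u IMPLIES r = T IMPLIES F = F
NOT (u IMPLIES r) = NOT F = T
(u IMPLIES ((t IMPLIES r) IMPLIES r)) IMPLIES NOT (u IMPLIES r) = T IMPLIES T = T
NOT ((u IMPLIES ((t IMPLIES r) IMPLIES r)) IMPLIES NOT (u IMPLIES r)) = NOT T = F
r IMPLIES NOT ((u IMPLIES ((t IMPLIES r) IMPLIES r)) IMPLIES NOT (u IMPLIES r)) = F IMPLIES F = T
(r IMPLIES t) AND (r IMPLIES NOT ((u IMPLIES ((t IMPLIES r) IMPLIES r)) IMPLIES NOT (u IMPLIES r))) = T AND T = T
t IMPLIES r = T IMPLIES F = F
u IMPLIES t = T IMPLIES T = T
t AND (u IMPLIES t) = T AND T = T
NOT (t AND (u IMPLIES t)) = NOT T = F
(t IMPLIES r) OR NOT (t AND (u IMPLIES t)) = F OR F = F
NOT ((t IMPLIES r) OR NOT (t AND (u IMPLIES t))) = NOT F = T
NOT NOT ((t IMPLIES r) OR NOT (t AND (u IMPLIES t))) = NOT T = F
((r IMPLIES t) AND (r IMPLIES NOT ((u IMPLIES ((t IMPLIES r) IMPLIES r)) IMPLIES NOT (u IMPLIES r)))) OR NOT NOT ((t IMPLIES r) OR NOT (t AND (u IMPLIES t))) = T OR F = T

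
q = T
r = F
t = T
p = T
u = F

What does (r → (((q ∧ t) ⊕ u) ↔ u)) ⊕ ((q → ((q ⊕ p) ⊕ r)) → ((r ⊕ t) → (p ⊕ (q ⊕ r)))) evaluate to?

q ∧ t = T ∧ T = T
(q ∧ t) ⊕ u = T ⊕ F = T
((q ∧ t) ⊕ u) ↔ u = T ↔ F = F
r → (((q ∧ t) ⊕ u) ↔ u) = F → F = T
q ⊕ p = T ⊕ T = F
(q ⊕ p) ⊕ r = F ⊕ F = F
q → ((q ⊕ p) ⊕ r) = T → F = F
r ⊕ t = F ⊕ T = T
q ⊕ r = T ⊕ F = T
p ⊕ (q ⊕ r) = T ⊕ T = F
(r ⊕ t) → (p ⊕ (q ⊕ r)) = T → F = F
(q → ((q ⊕ p) ⊕ r)) → ((r ⊕ t) → (p ⊕ (q ⊕ r))) = F → F = T
(r → (((q ∧ t) ⊕ u) ↔ u)) ⊕ ((q → ((q ⊕ p) ⊕ r)) → ((r ⊕ t) → (p ⊕ (q ⊕ r)))) = T ⊕ T = F

F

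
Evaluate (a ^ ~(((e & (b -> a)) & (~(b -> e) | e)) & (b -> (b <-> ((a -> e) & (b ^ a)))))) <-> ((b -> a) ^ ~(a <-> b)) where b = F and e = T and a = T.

b -> a = F -> T = T
e & (b -> a) = T & T = T
b -> e = F -> T = T
~(b -> e) = ~T = F
~(b -> e) | e = F | T = T
(e & (b -> a)) & (~(b -> e) | e) = T & T = T
a -> e = T -> T = T
b ^ a = F ^ T = T
(a -> e) & (b ^ a) = T & T = T
b <-> ((a -> e) & (b ^ a)) = F <-> T = F
b -> (b <-> ((a -> e) & (b ^ a))) = F -> F = T
((e & (b -> a)) & (~(b -> e) | e)) & (b -> (b <-> ((a -> e) & (b ^ a)))) = T & T = T
~(((e & (b -> a)) & (~(b -> e) | e)) & (b -> (b <-> ((a -> e) & (b ^ a))))) = ~T = F
a ^ ~(((e & (b -> a)) & (~(b -> e) | e)) & (b -> (b <-> ((a -> e) & (b ^ a))))) = T ^ F = T
b -> a = F -> T = T
a <-> b = T <-> F = F
~(a <-> b) = ~F = T
(b -> a) ^ ~(a <-> b) = T ^ T = F
(a ^ ~(((e & (b -> a)) & (~(b -> e) | e)) & (b -> (b <-> ((a -> e) & (b ^ a)))))) <-> ((b -> a) ^ ~(a <-> b)) = T <-> F = F

F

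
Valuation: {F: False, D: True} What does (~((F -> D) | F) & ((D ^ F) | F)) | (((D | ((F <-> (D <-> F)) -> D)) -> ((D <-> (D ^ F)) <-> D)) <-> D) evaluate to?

Substituting F=False, D=True:
F -> D = False -> True = True
(F -> D) | F = True | False = True
~((F -> D) | F) = ~True = False
D ^ F = True ^ False = True
(D ^ F) | F = True | False = True
~((F -> D) | F) & ((D ^ F) | F) = False & True = False
D <-> F = True <-> False = False
F <-> (D <-> F) = False <-> False = True
(F <-> (D <-> F)) -> D = True -> True = True
D | ((F <-> (D <-> F)) -> D) = True | True = True
D ^ F = True ^ False = True
D <-> (D ^ F) = True <-> True = True
(D <-> (D ^ F)) <-> D = True <-> True = True
(D | ((F <-> (D <-> F)) -> D)) -> ((D <-> (D ^ F)) <-> D) = True -> True = True
((D | ((F <-> (D <-> F)) -> D)) -> ((D <-> (D ^ F)) <-> D)) <-> D = True <-> True = True
(~((F -> D) | F) & ((D ^ F) | F)) | (((D | ((F <-> (D <-> F)) -> D)) -> ((D <-> (D ^ F)) <-> D)) <-> D) = False | True = True

True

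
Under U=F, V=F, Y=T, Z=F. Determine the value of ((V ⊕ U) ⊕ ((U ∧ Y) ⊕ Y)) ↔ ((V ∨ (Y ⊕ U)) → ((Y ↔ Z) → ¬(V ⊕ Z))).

V ⊕ U = F ⊕ F = F
U ∧ Y = F ∧ T = F
(U ∧ Y) ⊕ Y = F ⊕ T = T
(V ⊕ U) ⊕ ((U ∧ Y) ⊕ Y) = F ⊕ T = T
Y ⊕ U = T ⊕ F = T
V ∨ (Y ⊕ U) = F ∨ T = T
Y ↔ Z = T ↔ F = F
V ⊕ Z = F ⊕ F = F
¬(V ⊕ Z) = ¬F = T
(Y ↔ Z) → ¬(V ⊕ Z) = F → T = T
(V ∨ (Y ⊕ U)) → ((Y ↔ Z) → ¬(V ⊕ Z)) = T → T = T
((V ⊕ U) ⊕ ((U ∧ Y) ⊕ Y)) ↔ ((V ∨ (Y ⊕ U)) → ((Y ↔ Z) → ¬(V ⊕ Z))) = T ↔ T = T

T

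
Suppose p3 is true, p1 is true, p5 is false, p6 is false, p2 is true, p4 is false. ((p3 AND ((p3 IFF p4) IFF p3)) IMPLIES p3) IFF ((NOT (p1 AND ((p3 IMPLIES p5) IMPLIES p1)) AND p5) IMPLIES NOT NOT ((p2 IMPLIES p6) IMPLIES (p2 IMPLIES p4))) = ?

Substituting p3=True, p1=True, p5=False, p6=False, p2=True, p4=False:
p3 IFF p4 = True IFF False = False
(p3 IFF p4) IFF p3 = False IFF True = False
p3 AND ((p3 IFF p4) IFF p3) = True AND False = False
(p3 AND ((p3 IFF p4) IFF p3)) IMPLIES p3 = False IMPLIES True = True
p3 IMPLIES p5 = True IMPLIES False = False
(p3 IMPLIES p5) IMPLIES p1 = False IMPLIES True = True
p1 AND ((p3 IMPLIES p5) IMPLIES p1) = True AND True = True
NOT (p1 AND ((p3 IMPLIES p5) IMPLIES p1)) = NOT True = False
NOT (p1 AND ((p3 IMPLIES p5) IMPLIES p1)) AND p5 = False AND False = False
p2 IMPLIES p6 = True IMPLIES False = False
p2 IMPLIES p4 = True IMPLIES False = False
(p2 IMPLIES p6) IMPLIES (p2 IMPLIES p4) = False IMPLIES False = True
NOT ((p2 IMPLIES p6) IMPLIES (p2 IMPLIES p4)) = NOT True = False
NOT NOT ((p2 IMPLIES p6) IMPLIES (p2 IMPLIES p4)) = NOT False = True
(NOT (p1 AND ((p3 IMPLIES p5) IMPLIES p1)) AND p5) IMPLIES NOT NOT ((p2 IMPLIES p6) IMPLIES (p2 IMPLIES p4)) = False IMPLIES True = True
((p3 AND ((p3 IFF p4) IFF p3)) IMPLIES p3) IFF ((NOT (p1 AND ((p3 IMPLIES p5) IMPLIES p1)) AND p5) IMPLIES NOT NOT ((p2 IMPLIES p6) IMPLIES (p2 IMPLIES p4))) = True IFF True = True

True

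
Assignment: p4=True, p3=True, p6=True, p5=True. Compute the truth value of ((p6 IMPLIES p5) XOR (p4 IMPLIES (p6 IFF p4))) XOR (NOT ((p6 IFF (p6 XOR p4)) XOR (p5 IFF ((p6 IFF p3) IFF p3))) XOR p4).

Substituting p4=True, p3=True, p6=True, p5=True:
p6 IMPLIES p5 = True IMPLIES True = True
p6 IFF p4 = True IFF True = True
p4 IMPLIES (p6 IFF p4) = True IMPLIES True = True
(p6 IMPLIES p5) XOR (p4 IMPLIES (p6 IFF p4)) = True XOR True = False
p6 XOR p4 = True XOR True = False
p6 IFF (p6 XOR p4) = True IFF False = False
p6 IFF p3 = True IFF True = True
(p6 IFF p3) IFF p3 = True IFF True = True
p5 IFF ((p6 IFF p3) IFF p3) = True IFF True = True
(p6 IFF (p6 XOR p4)) XOR (p5 IFF ((p6 IFF p3) IFF p3)) = False XOR True = True
NOT ((p6 IFF (p6 XOR p4)) XOR (p5 IFF ((p6 IFF p3) IFF p3))) = NOT True = False
NOT ((p6 IFF (p6 XOR p4)) XOR (p5 IFF ((p6 IFF p3) IFF p3))) XOR p4 = False XOR True = True
((p6 IMPLIES p5) XOR (p4 IMPLIES (p6 IFF p4))) XOR (NOT ((p6 IFF (p6 XOR p4)) XOR (p5 IFF ((p6 IFF p3) IFF p3))) XOR p4) = False XOR True = True

True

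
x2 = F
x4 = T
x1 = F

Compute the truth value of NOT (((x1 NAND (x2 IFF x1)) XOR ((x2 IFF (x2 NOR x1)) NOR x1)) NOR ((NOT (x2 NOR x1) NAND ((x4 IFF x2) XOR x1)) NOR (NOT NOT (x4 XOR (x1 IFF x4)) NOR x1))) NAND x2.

T

x2 IFF x1 = F IFF F = T
x1 NAND (x2 IFF x1) = F NAND T = T
x2 NOR x1 = F NOR F = T
x2 IFF (x2 NOR x1) = F IFF T = F
(x2 IFF (x2 NOR x1)) NOR x1 = F NOR F = T
(x1 NAND (x2 IFF x1)) XOR ((x2 IFF (x2 NOR x1)) NOR x1) = T XOR T = F
x2 NOR x1 = F NOR F = T
NOT (x2 NOR x1) = NOT T = F
x4 IFF x2 = T IFF F = F
(x4 IFF x2) XOR x1 = F XOR F = F
NOT (x2 NOR x1) NAND ((x4 IFF x2) XOR x1) = F NAND F = T
x1 IFF x4 = F IFF T = F
x4 XOR (x1 IFF x4) = T XOR F = T
NOT (x4 XOR (x1 IFF x4)) = NOT T = F
NOT NOT (x4 XOR (x1 IFF x4)) = NOT F = T
NOT NOT (x4 XOR (x1 IFF x4)) NOR x1 = T NOR F = F
(NOT (x2 NOR x1) NAND ((x4 IFF x2) XOR x1)) NOR (NOT NOT (x4 XOR (x1 IFF x4)) NOR x1) = T NOR F = F
((x1 NAND (x2 IFF x1)) XOR ((x2 IFF (x2 NOR x1)) NOR x1)) NOR ((NOT (x2 NOR x1) NAND ((x4 IFF x2) XOR x1)) NOR (NOT NOT (x4 XOR (x1 IFF x4)) NOR x1)) = F NOR F = T
NOT (((x1 NAND (x2 IFF x1)) XOR ((x2 IFF (x2 NOR x1)) NOR x1)) NOR ((NOT (x2 NOR x1) NAND ((x4 IFF x2) XOR x1)) NOR (NOT NOT (x4 XOR (x1 IFF x4)) NOR x1))) = NOT T = F
NOT (((x1 NAND (x2 IFF x1)) XOR ((x2 IFF (x2 NOR x1)) NOR x1)) NOR ((NOT (x2 NOR x1) NAND ((x4 IFF x2) XOR x1)) NOR (NOT NOT (x4 XOR (x1 IFF x4)) NOR x1))) NAND x2 = F NAND F = T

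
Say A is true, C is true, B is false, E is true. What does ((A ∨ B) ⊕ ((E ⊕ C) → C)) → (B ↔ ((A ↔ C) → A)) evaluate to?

Substituting A=T, C=T, B=F, E=T:
A ∨ B = T ∨ F = T
E ⊕ C = T ⊕ T = F
(E ⊕ C) → C = F → T = T
(A ∨ B) ⊕ ((E ⊕ C) → C) = T ⊕ T = F
A ↔ C = T ↔ T = T
(A ↔ C) → A = T → T = T
B ↔ ((A ↔ C) → A) = F ↔ T = F
((A ∨ B) ⊕ ((E ⊕ C) → C)) → (B ↔ ((A ↔ C) → A)) = F → F = T

T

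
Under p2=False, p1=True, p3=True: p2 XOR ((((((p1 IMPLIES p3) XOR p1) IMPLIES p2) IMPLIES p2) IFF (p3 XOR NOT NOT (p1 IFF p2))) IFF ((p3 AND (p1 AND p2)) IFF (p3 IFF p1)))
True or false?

True

p1 IMPLIES p3 = True IMPLIES True = True
(p1 IMPLIES p3) XOR p1 = True XOR True = False
((p1 IMPLIES p3) XOR p1) IMPLIES p2 = False IMPLIES False = True
(((p1 IMPLIES p3) XOR p1) IMPLIES p2) IMPLIES p2 = True IMPLIES False = False
p1 IFF p2 = True IFF False = False
NOT (p1 IFF p2) = NOT False = True
NOT NOT (p1 IFF p2) = NOT True = False
p3 XOR NOT NOT (p1 IFF p2) = True XOR False = True
((((p1 IMPLIES p3) XOR p1) IMPLIES p2) IMPLIES p2) IFF (p3 XOR NOT NOT (p1 IFF p2)) = False IFF True = False
p1 AND p2 = True AND False = False
p3 AND (p1 AND p2) = True AND False = False
p3 IFF p1 = True IFF True = True
(p3 AND (p1 AND p2)) IFF (p3 IFF p1) = False IFF True = False
(((((p1 IMPLIES p3) XOR p1) IMPLIES p2) IMPLIES p2) IFF (p3 XOR NOT NOT (p1 IFF p2))) IFF ((p3 AND (p1 AND p2)) IFF (p3 IFF p1)) = False IFF False = True
p2 XOR ((((((p1 IMPLIES p3) XOR p1) IMPLIES p2) IMPLIES p2) IFF (p3 XOR NOT NOT (p1 IFF p2))) IFF ((p3 AND (p1 AND p2)) IFF (p3 IFF p1))) = False XOR True = True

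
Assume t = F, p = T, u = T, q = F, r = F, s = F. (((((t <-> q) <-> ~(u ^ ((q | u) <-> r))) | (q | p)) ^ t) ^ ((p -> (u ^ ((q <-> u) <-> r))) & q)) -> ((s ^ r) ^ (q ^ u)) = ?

t <-> q = F <-> F = T
q | u = F | T = T
(q | u) <-> r = T <-> F = F
u ^ ((q | u) <-> r) = T ^ F = T
~(u ^ ((q | u) <-> r)) = ~T = F
(t <-> q) <-> ~(u ^ ((q | u) <-> r)) = T <-> F = F
q | p = F | T = T
((t <-> q) <-> ~(u ^ ((q | u) <-> r))) | (q | p) = F | T = T
(((t <-> q) <-> ~(u ^ ((q | u) <-> r))) | (q | p)) ^ t = T ^ F = T
q <-> u = F <-> T = F
(q <-> u) <-> r = F <-> F = T
u ^ ((q <-> u) <-> r) = T ^ T = F
p -> (u ^ ((q <-> u) <-> r)) = T -> F = F
(p -> (u ^ ((q <-> u) <-> r))) & q = F & F = F
((((t <-> q) <-> ~(u ^ ((q | u) <-> r))) | (q | p)) ^ t) ^ ((p -> (u ^ ((q <-> u) <-> r))) & q) = T ^ F = T
s ^ r = F ^ F = F
q ^ u = F ^ T = T
(s ^ r) ^ (q ^ u) = F ^ T = T
(((((t <-> q) <-> ~(u ^ ((q | u) <-> r))) | (q | p)) ^ t) ^ ((p -> (u ^ ((q <-> u) <-> r))) & q)) -> ((s ^ r) ^ (q ^ u)) = T -> T = T

T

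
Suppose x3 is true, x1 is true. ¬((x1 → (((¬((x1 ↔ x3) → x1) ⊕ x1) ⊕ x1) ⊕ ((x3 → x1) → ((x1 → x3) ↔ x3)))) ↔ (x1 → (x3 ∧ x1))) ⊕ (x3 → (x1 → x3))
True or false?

True

x1 ↔ x3 = True ↔ True = True
(x1 ↔ x3) → x1 = True → True = True
¬((x1 ↔ x3) → x1) = ¬True = False
¬((x1 ↔ x3) → x1) ⊕ x1 = False ⊕ True = True
(¬((x1 ↔ x3) → x1) ⊕ x1) ⊕ x1 = True ⊕ True = False
x3 → x1 = True → True = True
x1 → x3 = True → True = True
(x1 → x3) ↔ x3 = True ↔ True = True
(x3 → x1) → ((x1 → x3) ↔ x3) = True → True = True
((¬((x1 ↔ x3) → x1) ⊕ x1) ⊕ x1) ⊕ ((x3 → x1) → ((x1 → x3) ↔ x3)) = False ⊕ True = True
x1 → (((¬((x1 ↔ x3) → x1) ⊕ x1) ⊕ x1) ⊕ ((x3 → x1) → ((x1 → x3) ↔ x3))) = True → True = True
x3 ∧ x1 = True ∧ True = True
x1 → (x3 ∧ x1) = True → True = True
(x1 → (((¬((x1 ↔ x3) → x1) ⊕ x1) ⊕ x1) ⊕ ((x3 → x1) → ((x1 → x3) ↔ x3)))) ↔ (x1 → (x3 ∧ x1)) = True ↔ True = True
¬((x1 → (((¬((x1 ↔ x3) → x1) ⊕ x1) ⊕ x1) ⊕ ((x3 → x1) → ((x1 → x3) ↔ x3)))) ↔ (x1 → (x3 ∧ x1))) = ¬True = False
x1 → x3 = True → True = True
x3 → (x1 → x3) = True → True = True
¬((x1 → (((¬((x1 ↔ x3) → x1) ⊕ x1) ⊕ x1) ⊕ ((x3 → x1) → ((x1 → x3) ↔ x3)))) ↔ (x1 → (x3 ∧ x1))) ⊕ (x3 → (x1 → x3)) = False ⊕ True = True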